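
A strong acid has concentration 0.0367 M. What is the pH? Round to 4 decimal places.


A strong acid dissociates completely, so [H+] equals the given concentration.
pH = -log10([H+]) = -log10(0.0367)
pH = 1.43533394, rounded to 4 dp:

1.4353


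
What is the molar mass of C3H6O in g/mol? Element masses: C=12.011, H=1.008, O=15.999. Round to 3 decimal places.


M = sum(count * atomic_mass) over atoms.
M = 3*12.011 + 6*1.008 + 1*15.999
M = 36.033 + 6.048 + 15.999
M = 58.08 g/mol, rounded to 3 dp:

58.080 g/mol


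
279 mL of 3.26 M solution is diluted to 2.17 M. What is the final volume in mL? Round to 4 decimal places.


Dilution: M1*V1 = M2*V2, solve for V2.
V2 = M1*V1 / M2
V2 = 3.26 * 279 / 2.17
V2 = 909.54 / 2.17
V2 = 419.14285714 mL, rounded to 4 dp:

419.1429 mL


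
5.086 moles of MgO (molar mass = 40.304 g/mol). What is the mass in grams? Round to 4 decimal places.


mass = n * M
mass = 5.086 * 40.304
mass = 204.986144 g, rounded to 4 dp:

204.9861 g


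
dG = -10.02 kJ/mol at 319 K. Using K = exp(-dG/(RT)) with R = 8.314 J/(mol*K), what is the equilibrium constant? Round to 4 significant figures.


dG is in kJ/mol; multiply by 1000 to match R in J/(mol*K).
RT = 8.314 * 319 = 2652.166 J/mol
exponent = -dG*1000 / (RT) = -(-10.02*1000) / 2652.166 = 3.77804406
K = exp(3.77804406)
K = 43.730424, rounded to 4 significant figures:

43.73


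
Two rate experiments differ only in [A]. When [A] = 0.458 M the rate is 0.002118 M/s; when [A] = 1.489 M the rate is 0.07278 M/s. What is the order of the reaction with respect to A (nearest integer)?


Rate is proportional to [A]^n, so rate2/rate1 = ([A]2/[A]1)^n. Take logs to solve for n.
rate2/rate1 = 0.07278 / 0.002118 = 34.3626
[A]2/[A]1 = 1.489 / 0.458 = 3.2511
n = ln(34.3626) / ln(3.2511) = 3.0
Nearest integer order:

3


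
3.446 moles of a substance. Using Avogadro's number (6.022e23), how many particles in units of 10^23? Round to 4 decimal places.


N = n * NA, then divide by 1e23 for the requested units.
N / 1e23 = n * 6.022
N / 1e23 = 3.446 * 6.022
N / 1e23 = 20.751812, rounded to 4 dp:

20.7518


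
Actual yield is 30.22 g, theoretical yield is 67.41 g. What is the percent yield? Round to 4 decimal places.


% yield = 100 * actual / theoretical
% yield = 100 * 30.22 / 67.41
% yield = 44.8301439 %, rounded to 4 dp:

44.8301 %


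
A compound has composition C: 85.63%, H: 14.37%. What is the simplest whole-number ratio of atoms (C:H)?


Assume 100 g of compound, divide each mass% by atomic mass to get moles, then normalize by the smallest to get a raw atom ratio.
Moles per 100 g: C: 85.63/12.011 = 7.1293, H: 14.37/1.008 = 14.256
Raw ratio (divide by min = 7.1293): C: 1.0, H: 2.0
Multiply by 1 to clear fractions: C: 1.0 ~= 1, H: 2.0 ~= 2
Reduce by GCD to get the simplest whole-number ratio:

1:2


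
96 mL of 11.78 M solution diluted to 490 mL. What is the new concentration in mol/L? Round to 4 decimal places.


Dilution: M1*V1 = M2*V2, solve for M2.
M2 = M1*V1 / V2
M2 = 11.78 * 96 / 490
M2 = 1130.88 / 490
M2 = 2.30791837 mol/L, rounded to 4 dp:

2.3079 mol/L


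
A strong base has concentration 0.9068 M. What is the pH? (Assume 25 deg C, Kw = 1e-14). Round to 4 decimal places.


A strong base dissociates completely, so [OH-] equals the given concentration.
pOH = -log10([OH-]) = -log10(0.9068) = 0.042488
pH = 14 - pOH = 14 - 0.042488
pH = 13.957512, rounded to 4 dp:

13.9575


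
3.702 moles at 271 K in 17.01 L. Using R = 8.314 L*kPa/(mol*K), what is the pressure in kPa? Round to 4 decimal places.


PV = nRT, solve for P = nRT / V.
nRT = 3.702 * 8.314 * 271 = 8340.954
P = 8340.954 / 17.01
P = 490.35590829 kPa, rounded to 4 dp:

490.3559 kPa


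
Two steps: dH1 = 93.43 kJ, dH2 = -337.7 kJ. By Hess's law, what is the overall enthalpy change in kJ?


Hess's law: enthalpy is a state function, so add the step enthalpies.
dH_total = dH1 + dH2 = 93.43 + (-337.7)
dH_total = -244.27 kJ:

-244.27 kJ


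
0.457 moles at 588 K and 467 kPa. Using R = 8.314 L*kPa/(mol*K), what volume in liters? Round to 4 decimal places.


PV = nRT, solve for V = nRT / P.
nRT = 0.457 * 8.314 * 588 = 2234.1048
V = 2234.1048 / 467
V = 4.78395032 L, rounded to 4 dp:

4.7840 L


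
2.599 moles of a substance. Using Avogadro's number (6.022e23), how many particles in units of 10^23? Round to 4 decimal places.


N = n * NA, then divide by 1e23 for the requested units.
N / 1e23 = n * 6.022
N / 1e23 = 2.599 * 6.022
N / 1e23 = 15.651178, rounded to 4 dp:

15.6512


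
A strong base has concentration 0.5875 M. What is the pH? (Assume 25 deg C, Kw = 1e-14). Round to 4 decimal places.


A strong base dissociates completely, so [OH-] equals the given concentration.
pOH = -log10([OH-]) = -log10(0.5875) = 0.230992
pH = 14 - pOH = 14 - 0.230992
pH = 13.769008, rounded to 4 dp:

13.7690


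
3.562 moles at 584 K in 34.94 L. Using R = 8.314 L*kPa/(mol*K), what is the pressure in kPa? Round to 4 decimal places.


PV = nRT, solve for P = nRT / V.
nRT = 3.562 * 8.314 * 584 = 17294.8493
P = 17294.8493 / 34.94
P = 494.98710074 kPa, rounded to 4 dp:

494.9871 kPa


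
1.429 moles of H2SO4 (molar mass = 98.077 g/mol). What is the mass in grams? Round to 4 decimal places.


mass = n * M
mass = 1.429 * 98.077
mass = 140.152033 g, rounded to 4 dp:

140.1520 g


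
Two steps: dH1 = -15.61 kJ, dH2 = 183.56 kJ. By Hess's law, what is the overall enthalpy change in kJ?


Hess's law: enthalpy is a state function, so add the step enthalpies.
dH_total = dH1 + dH2 = -15.61 + (183.56)
dH_total = 167.95 kJ:

167.95 kJ


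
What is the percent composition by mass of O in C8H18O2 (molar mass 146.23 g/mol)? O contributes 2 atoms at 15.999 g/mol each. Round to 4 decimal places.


pct = 100 * (n_elem * M_elem) / M_total
mass_contribution = 2 * 15.999 = 31.998 g/mol
pct = 100 * 31.998 / 146.23
pct = 21.88196676 %, rounded to 4 dp:

21.8820 %


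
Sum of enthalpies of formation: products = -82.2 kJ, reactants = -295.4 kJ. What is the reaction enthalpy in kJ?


dH_rxn = sum(dH_f products) - sum(dH_f reactants)
dH_rxn = -82.2 - (-295.4)
dH_rxn = 213.2 kJ:

213.20 kJ


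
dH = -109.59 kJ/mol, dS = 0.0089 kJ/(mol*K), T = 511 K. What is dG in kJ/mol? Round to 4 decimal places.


Gibbs: dG = dH - T*dS (consistent units, dS already in kJ/(mol*K)).
T*dS = 511 * 0.0089 = 4.5479
dG = -109.59 - (4.5479)
dG = -114.1379 kJ/mol, rounded to 4 dp:

-114.1379 kJ/mol


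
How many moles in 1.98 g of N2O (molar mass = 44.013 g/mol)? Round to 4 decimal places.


n = mass / M
n = 1.98 / 44.013
n = 0.04498671 mol, rounded to 4 dp:

0.0450 mol


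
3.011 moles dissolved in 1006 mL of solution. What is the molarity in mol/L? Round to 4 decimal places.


Convert volume to liters: V_L = V_mL / 1000.
V_L = 1006 / 1000 = 1.006 L
M = n / V_L = 3.011 / 1.006
M = 2.99304175 mol/L, rounded to 4 dp:

2.9930 mol/L


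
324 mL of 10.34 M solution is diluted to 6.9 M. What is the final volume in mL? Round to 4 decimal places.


Dilution: M1*V1 = M2*V2, solve for V2.
V2 = M1*V1 / M2
V2 = 10.34 * 324 / 6.9
V2 = 3350.16 / 6.9
V2 = 485.53043478 mL, rounded to 4 dp:

485.5304 mL


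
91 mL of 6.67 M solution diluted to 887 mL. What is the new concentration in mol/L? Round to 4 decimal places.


Dilution: M1*V1 = M2*V2, solve for M2.
M2 = M1*V1 / V2
M2 = 6.67 * 91 / 887
M2 = 606.97 / 887
M2 = 0.68429538 mol/L, rounded to 4 dp:

0.6843 mol/L


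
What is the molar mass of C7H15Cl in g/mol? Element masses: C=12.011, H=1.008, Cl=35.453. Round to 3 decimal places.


M = sum(count * atomic_mass) over atoms.
M = 7*12.011 + 15*1.008 + 1*35.453
M = 84.077 + 15.12 + 35.453
M = 134.65 g/mol, rounded to 3 dp:

134.650 g/mol


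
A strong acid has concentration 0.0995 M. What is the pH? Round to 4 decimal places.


A strong acid dissociates completely, so [H+] equals the given concentration.
pH = -log10([H+]) = -log10(0.0995)
pH = 1.00217692, rounded to 4 dp:

1.0022


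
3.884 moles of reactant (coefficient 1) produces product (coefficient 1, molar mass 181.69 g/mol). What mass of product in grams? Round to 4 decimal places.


Use the coefficient ratio to convert reactant moles to product moles, then multiply by the product's molar mass.
moles_P = moles_R * (coeff_P / coeff_R) = 3.884 * (1/1) = 3.884
mass_P = moles_P * M_P = 3.884 * 181.69
mass_P = 705.68396 g, rounded to 4 dp:

705.6840 g


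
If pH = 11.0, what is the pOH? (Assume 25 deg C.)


At 25 deg C, pH + pOH = 14.
pOH = 14 - pH = 14 - 11.0
pOH = 3.0:

3.00


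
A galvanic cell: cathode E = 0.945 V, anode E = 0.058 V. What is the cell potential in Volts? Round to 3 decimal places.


Standard cell potential: E_cell = E_cathode - E_anode.
E_cell = 0.945 - (0.058)
E_cell = 0.887 V, rounded to 3 dp:

0.887 V


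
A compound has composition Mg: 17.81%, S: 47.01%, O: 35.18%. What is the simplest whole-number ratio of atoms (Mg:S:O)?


Assume 100 g of compound, divide each mass% by atomic mass to get moles, then normalize by the smallest to get a raw atom ratio.
Moles per 100 g: Mg: 17.81/24.305 = 0.7328, S: 47.01/32.065 = 1.4661, O: 35.18/15.999 = 2.1989
Raw ratio (divide by min = 0.7328): Mg: 1.0, S: 2.001, O: 3.001
Multiply by 1 to clear fractions: Mg: 1.0 ~= 1, S: 2.001 ~= 2, O: 3.001 ~= 3
Reduce by GCD to get the simplest whole-number ratio:

1:2:3


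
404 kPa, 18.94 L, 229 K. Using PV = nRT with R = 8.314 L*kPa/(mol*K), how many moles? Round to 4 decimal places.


PV = nRT, solve for n = PV / (RT).
PV = 404 * 18.94 = 7651.76
RT = 8.314 * 229 = 1903.906
n = 7651.76 / 1903.906
n = 4.01897993 mol, rounded to 4 dp:

4.0190 mol


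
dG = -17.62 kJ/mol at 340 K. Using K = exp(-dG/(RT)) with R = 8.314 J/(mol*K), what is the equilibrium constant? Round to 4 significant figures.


dG is in kJ/mol; multiply by 1000 to match R in J/(mol*K).
RT = 8.314 * 340 = 2826.76 J/mol
exponent = -dG*1000 / (RT) = -(-17.62*1000) / 2826.76 = 6.23328475
K = exp(6.23328475)
K = 509.42608, rounded to 4 significant figures:

509.4


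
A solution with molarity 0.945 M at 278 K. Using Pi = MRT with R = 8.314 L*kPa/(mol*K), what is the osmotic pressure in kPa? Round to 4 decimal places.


Osmotic pressure (van't Hoff): Pi = M*R*T.
RT = 8.314 * 278 = 2311.292
Pi = 0.945 * 2311.292
Pi = 2184.17094 kPa, rounded to 4 dp:

2184.1709 kPa


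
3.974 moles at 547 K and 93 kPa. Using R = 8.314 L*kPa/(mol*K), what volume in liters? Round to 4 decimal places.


PV = nRT, solve for V = nRT / P.
nRT = 3.974 * 8.314 * 547 = 18072.7903
V = 18072.7903 / 93
V = 194.33107849 L, rounded to 4 dp:

194.3311 L


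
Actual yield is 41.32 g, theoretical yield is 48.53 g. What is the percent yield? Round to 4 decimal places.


% yield = 100 * actual / theoretical
% yield = 100 * 41.32 / 48.53
% yield = 85.14321039 %, rounded to 4 dp:

85.1432 %


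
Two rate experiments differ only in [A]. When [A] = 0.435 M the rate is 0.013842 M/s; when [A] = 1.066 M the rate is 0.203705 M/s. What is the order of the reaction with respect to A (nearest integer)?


Rate is proportional to [A]^n, so rate2/rate1 = ([A]2/[A]1)^n. Take logs to solve for n.
rate2/rate1 = 0.203705 / 0.013842 = 14.7164
[A]2/[A]1 = 1.066 / 0.435 = 2.4506
n = ln(14.7164) / ln(2.4506) = 3.0
Nearest integer order:

3


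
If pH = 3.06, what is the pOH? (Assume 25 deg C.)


At 25 deg C, pH + pOH = 14.
pOH = 14 - pH = 14 - 3.06
pOH = 10.94:

10.94


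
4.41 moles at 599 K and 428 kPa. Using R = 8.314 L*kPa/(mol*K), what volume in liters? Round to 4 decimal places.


PV = nRT, solve for V = nRT / P.
nRT = 4.41 * 8.314 * 599 = 21962.1793
V = 21962.1793 / 428
V = 51.31350304 L, rounded to 4 dp:

51.3135 L


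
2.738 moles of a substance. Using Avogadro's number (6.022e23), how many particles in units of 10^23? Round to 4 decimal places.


N = n * NA, then divide by 1e23 for the requested units.
N / 1e23 = n * 6.022
N / 1e23 = 2.738 * 6.022
N / 1e23 = 16.488236, rounded to 4 dp:

16.4882


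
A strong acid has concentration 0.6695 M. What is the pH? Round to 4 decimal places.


A strong acid dissociates completely, so [H+] equals the given concentration.
pH = -log10([H+]) = -log10(0.6695)
pH = 0.17424942, rounded to 4 dp:

0.1742


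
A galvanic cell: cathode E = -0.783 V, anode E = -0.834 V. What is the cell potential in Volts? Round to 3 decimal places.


Standard cell potential: E_cell = E_cathode - E_anode.
E_cell = -0.783 - (-0.834)
E_cell = 0.051 V, rounded to 3 dp:

0.051 V


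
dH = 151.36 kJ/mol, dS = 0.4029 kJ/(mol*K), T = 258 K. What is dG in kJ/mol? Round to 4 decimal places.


Gibbs: dG = dH - T*dS (consistent units, dS already in kJ/(mol*K)).
T*dS = 258 * 0.4029 = 103.9482
dG = 151.36 - (103.9482)
dG = 47.4118 kJ/mol, rounded to 4 dp:

47.4118 kJ/mol


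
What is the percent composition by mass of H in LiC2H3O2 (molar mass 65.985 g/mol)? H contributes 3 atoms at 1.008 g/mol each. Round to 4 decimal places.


pct = 100 * (n_elem * M_elem) / M_total
mass_contribution = 3 * 1.008 = 3.024 g/mol
pct = 100 * 3.024 / 65.985
pct = 4.58285974 %, rounded to 4 dp:

4.5829 %


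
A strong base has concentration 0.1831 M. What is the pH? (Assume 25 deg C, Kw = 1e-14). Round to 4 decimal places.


A strong base dissociates completely, so [OH-] equals the given concentration.
pOH = -log10([OH-]) = -log10(0.1831) = 0.737312
pH = 14 - pOH = 14 - 0.737312
pH = 13.262688, rounded to 4 dp:

13.2627


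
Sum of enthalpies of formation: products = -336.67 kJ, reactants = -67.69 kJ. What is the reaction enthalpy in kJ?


dH_rxn = sum(dH_f products) - sum(dH_f reactants)
dH_rxn = -336.67 - (-67.69)
dH_rxn = -268.98 kJ:

-268.98 kJ


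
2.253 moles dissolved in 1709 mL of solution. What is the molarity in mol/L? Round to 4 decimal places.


Convert volume to liters: V_L = V_mL / 1000.
V_L = 1709 / 1000 = 1.709 L
M = n / V_L = 2.253 / 1.709
M = 1.3183148 mol/L, rounded to 4 dp:

1.3183 mol/L


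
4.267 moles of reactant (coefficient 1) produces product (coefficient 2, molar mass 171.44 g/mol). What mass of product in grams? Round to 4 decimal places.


Use the coefficient ratio to convert reactant moles to product moles, then multiply by the product's molar mass.
moles_P = moles_R * (coeff_P / coeff_R) = 4.267 * (2/1) = 8.534
mass_P = moles_P * M_P = 8.534 * 171.44
mass_P = 1463.06896 g, rounded to 4 dp:

1463.0690 g


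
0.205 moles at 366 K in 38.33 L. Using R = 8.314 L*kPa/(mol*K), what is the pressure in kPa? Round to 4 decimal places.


PV = nRT, solve for P = nRT / V.
nRT = 0.205 * 8.314 * 366 = 623.7994
P = 623.7994 / 38.33
P = 16.274443 kPa, rounded to 4 dp:

16.2744 kPa


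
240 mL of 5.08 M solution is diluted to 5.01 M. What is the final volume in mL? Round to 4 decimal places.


Dilution: M1*V1 = M2*V2, solve for V2.
V2 = M1*V1 / M2
V2 = 5.08 * 240 / 5.01
V2 = 1219.2 / 5.01
V2 = 243.35329341 mL, rounded to 4 dp:

243.3533 mL


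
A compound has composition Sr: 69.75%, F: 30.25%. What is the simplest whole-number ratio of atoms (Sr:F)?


Assume 100 g of compound, divide each mass% by atomic mass to get moles, then normalize by the smallest to get a raw atom ratio.
Moles per 100 g: Sr: 69.75/87.62 = 0.7961, F: 30.25/18.998 = 1.5923
Raw ratio (divide by min = 0.7961): Sr: 1.0, F: 2.0
Multiply by 1 to clear fractions: Sr: 1.0 ~= 1, F: 2.0 ~= 2
Reduce by GCD to get the simplest whole-number ratio:

1:2


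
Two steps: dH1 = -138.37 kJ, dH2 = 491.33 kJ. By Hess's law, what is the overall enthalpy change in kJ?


Hess's law: enthalpy is a state function, so add the step enthalpies.
dH_total = dH1 + dH2 = -138.37 + (491.33)
dH_total = 352.96 kJ:

352.96 kJ


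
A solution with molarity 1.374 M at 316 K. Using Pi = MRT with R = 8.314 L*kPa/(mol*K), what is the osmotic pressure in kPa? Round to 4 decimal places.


Osmotic pressure (van't Hoff): Pi = M*R*T.
RT = 8.314 * 316 = 2627.224
Pi = 1.374 * 2627.224
Pi = 3609.805776 kPa, rounded to 4 dp:

3609.8058 kPa


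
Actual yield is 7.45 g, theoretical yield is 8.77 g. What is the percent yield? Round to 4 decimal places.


% yield = 100 * actual / theoretical
% yield = 100 * 7.45 / 8.77
% yield = 84.94868871 %, rounded to 4 dp:

84.9487 %


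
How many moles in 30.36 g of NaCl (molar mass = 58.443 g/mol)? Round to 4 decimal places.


n = mass / M
n = 30.36 / 58.443
n = 0.51948052 mol, rounded to 4 dp:

0.5195 mol


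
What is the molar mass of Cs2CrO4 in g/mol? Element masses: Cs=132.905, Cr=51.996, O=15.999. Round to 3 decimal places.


M = sum(count * atomic_mass) over atoms.
M = 2*132.905 + 1*51.996 + 4*15.999
M = 265.81 + 51.996 + 63.996
M = 381.802 g/mol, rounded to 3 dp:

381.802 g/mol


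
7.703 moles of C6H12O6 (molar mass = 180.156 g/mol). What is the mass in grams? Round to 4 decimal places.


mass = n * M
mass = 7.703 * 180.156
mass = 1387.741668 g, rounded to 4 dp:

1387.7417 g


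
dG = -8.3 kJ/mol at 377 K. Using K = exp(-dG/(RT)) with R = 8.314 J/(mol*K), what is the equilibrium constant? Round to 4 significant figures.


dG is in kJ/mol; multiply by 1000 to match R in J/(mol*K).
RT = 8.314 * 377 = 3134.378 J/mol
exponent = -dG*1000 / (RT) = -(-8.3*1000) / 3134.378 = 2.6480533
K = exp(2.6480533)
K = 14.126512, rounded to 4 significant figures:

14.13


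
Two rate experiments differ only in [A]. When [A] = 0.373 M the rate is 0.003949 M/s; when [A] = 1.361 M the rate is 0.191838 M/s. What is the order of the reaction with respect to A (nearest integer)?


Rate is proportional to [A]^n, so rate2/rate1 = ([A]2/[A]1)^n. Take logs to solve for n.
rate2/rate1 = 0.191838 / 0.003949 = 48.5789
[A]2/[A]1 = 1.361 / 0.373 = 3.6488
n = ln(48.5789) / ln(3.6488) = 3.0
Nearest integer order:

3


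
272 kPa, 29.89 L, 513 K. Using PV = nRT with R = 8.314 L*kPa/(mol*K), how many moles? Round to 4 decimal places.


PV = nRT, solve for n = PV / (RT).
PV = 272 * 29.89 = 8130.08
RT = 8.314 * 513 = 4265.082
n = 8130.08 / 4265.082
n = 1.90619547 mol, rounded to 4 dp:

1.9062 mol


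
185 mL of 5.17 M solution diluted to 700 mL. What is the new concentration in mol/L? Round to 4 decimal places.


Dilution: M1*V1 = M2*V2, solve for M2.
M2 = M1*V1 / V2
M2 = 5.17 * 185 / 700
M2 = 956.45 / 700
M2 = 1.36635714 mol/L, rounded to 4 dp:

1.3664 mol/L


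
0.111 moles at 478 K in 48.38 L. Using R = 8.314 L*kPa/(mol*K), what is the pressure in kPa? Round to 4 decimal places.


PV = nRT, solve for P = nRT / V.
nRT = 0.111 * 8.314 * 478 = 441.1242
P = 441.1242 / 48.38
P = 9.11790409 kPa, rounded to 4 dp:

9.1179 kPa


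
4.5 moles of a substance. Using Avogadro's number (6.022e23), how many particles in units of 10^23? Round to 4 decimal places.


N = n * NA, then divide by 1e23 for the requested units.
N / 1e23 = n * 6.022
N / 1e23 = 4.5 * 6.022
N / 1e23 = 27.099, rounded to 4 dp:

27.0990


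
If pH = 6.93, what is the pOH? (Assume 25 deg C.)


At 25 deg C, pH + pOH = 14.
pOH = 14 - pH = 14 - 6.93
pOH = 7.07:

7.07


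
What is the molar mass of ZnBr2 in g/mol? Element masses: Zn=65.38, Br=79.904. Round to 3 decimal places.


M = sum(count * atomic_mass) over atoms.
M = 1*65.38 + 2*79.904
M = 65.38 + 159.808
M = 225.188 g/mol, rounded to 3 dp:

225.188 g/mol


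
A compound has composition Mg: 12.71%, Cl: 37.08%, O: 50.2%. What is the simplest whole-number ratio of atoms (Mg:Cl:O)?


Assume 100 g of compound, divide each mass% by atomic mass to get moles, then normalize by the smallest to get a raw atom ratio.
Moles per 100 g: Mg: 12.71/24.305 = 0.5229, Cl: 37.08/35.453 = 1.0459, O: 50.2/15.999 = 3.1377
Raw ratio (divide by min = 0.5229): Mg: 1.0, Cl: 2.0, O: 6.0
Multiply by 1 to clear fractions: Mg: 1.0 ~= 1, Cl: 2.0 ~= 2, O: 6.0 ~= 6
Reduce by GCD to get the simplest whole-number ratio:

1:2:6


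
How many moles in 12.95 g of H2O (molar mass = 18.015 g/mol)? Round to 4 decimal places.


n = mass / M
n = 12.95 / 18.015
n = 0.71884541 mol, rounded to 4 dp:

0.7188 mol


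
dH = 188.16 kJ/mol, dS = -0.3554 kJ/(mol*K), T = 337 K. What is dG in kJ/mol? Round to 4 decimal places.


Gibbs: dG = dH - T*dS (consistent units, dS already in kJ/(mol*K)).
T*dS = 337 * -0.3554 = -119.7698
dG = 188.16 - (-119.7698)
dG = 307.9298 kJ/mol, rounded to 4 dp:

307.9298 kJ/mol


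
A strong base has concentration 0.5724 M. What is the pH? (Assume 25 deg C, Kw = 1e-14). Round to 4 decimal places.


A strong base dissociates completely, so [OH-] equals the given concentration.
pOH = -log10([OH-]) = -log10(0.5724) = 0.2423
pH = 14 - pOH = 14 - 0.2423
pH = 13.7577, rounded to 4 dp:

13.7577


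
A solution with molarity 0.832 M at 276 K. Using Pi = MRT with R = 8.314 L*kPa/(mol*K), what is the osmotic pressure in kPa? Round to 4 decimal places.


Osmotic pressure (van't Hoff): Pi = M*R*T.
RT = 8.314 * 276 = 2294.664
Pi = 0.832 * 2294.664
Pi = 1909.160448 kPa, rounded to 4 dp:

1909.1604 kPa


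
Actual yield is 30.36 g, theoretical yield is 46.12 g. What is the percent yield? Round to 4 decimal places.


% yield = 100 * actual / theoretical
% yield = 100 * 30.36 / 46.12
% yield = 65.82827407 %, rounded to 4 dp:

65.8283 %


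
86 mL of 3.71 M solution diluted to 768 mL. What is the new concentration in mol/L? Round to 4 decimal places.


Dilution: M1*V1 = M2*V2, solve for M2.
M2 = M1*V1 / V2
M2 = 3.71 * 86 / 768
M2 = 319.06 / 768
M2 = 0.41544271 mol/L, rounded to 4 dp:

0.4154 mol/L


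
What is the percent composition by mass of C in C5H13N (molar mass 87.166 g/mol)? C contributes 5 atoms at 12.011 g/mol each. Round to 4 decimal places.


pct = 100 * (n_elem * M_elem) / M_total
mass_contribution = 5 * 12.011 = 60.055 g/mol
pct = 100 * 60.055 / 87.166
pct = 68.89727646 %, rounded to 4 dp:

68.8973 %


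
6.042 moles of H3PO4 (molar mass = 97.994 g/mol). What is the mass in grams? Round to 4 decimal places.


mass = n * M
mass = 6.042 * 97.994
mass = 592.079748 g, rounded to 4 dp:

592.0797 g


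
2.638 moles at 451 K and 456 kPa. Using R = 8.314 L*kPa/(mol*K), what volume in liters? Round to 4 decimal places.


PV = nRT, solve for V = nRT / P.
nRT = 2.638 * 8.314 * 451 = 9891.4817
V = 9891.4817 / 456
V = 21.69184583 L, rounded to 4 dp:

21.6918 L


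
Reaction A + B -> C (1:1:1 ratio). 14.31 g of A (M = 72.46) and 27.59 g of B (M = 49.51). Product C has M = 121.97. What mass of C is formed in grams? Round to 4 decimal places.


Find moles of each reactant; the smaller value is the limiting reagent in a 1:1:1 reaction, so moles_C equals moles of the limiter.
n_A = mass_A / M_A = 14.31 / 72.46 = 0.197488 mol
n_B = mass_B / M_B = 27.59 / 49.51 = 0.557261 mol
Limiting reagent: A (smaller), n_limiting = 0.197488 mol
mass_C = n_limiting * M_C = 0.197488 * 121.97
mass_C = 24.08761136 g, rounded to 4 dp:

24.0876 g


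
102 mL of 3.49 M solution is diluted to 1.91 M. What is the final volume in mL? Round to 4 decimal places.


Dilution: M1*V1 = M2*V2, solve for V2.
V2 = M1*V1 / M2
V2 = 3.49 * 102 / 1.91
V2 = 355.98 / 1.91
V2 = 186.37696335 mL, rounded to 4 dp:

186.3770 mL


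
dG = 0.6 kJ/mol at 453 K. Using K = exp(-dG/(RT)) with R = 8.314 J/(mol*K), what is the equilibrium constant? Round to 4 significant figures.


dG is in kJ/mol; multiply by 1000 to match R in J/(mol*K).
RT = 8.314 * 453 = 3766.242 J/mol
exponent = -dG*1000 / (RT) = -(0.6*1000) / 3766.242 = -0.15931
K = exp(-0.15931)
K = 0.85273197, rounded to 4 significant figures:

0.8527


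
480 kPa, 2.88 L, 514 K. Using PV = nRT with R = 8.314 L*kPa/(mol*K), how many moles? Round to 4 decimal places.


PV = nRT, solve for n = PV / (RT).
PV = 480 * 2.88 = 1382.4
RT = 8.314 * 514 = 4273.396
n = 1382.4 / 4273.396
n = 0.3234898 mol, rounded to 4 dp:

0.3235 mol


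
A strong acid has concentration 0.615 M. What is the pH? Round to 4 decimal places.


A strong acid dissociates completely, so [H+] equals the given concentration.
pH = -log10([H+]) = -log10(0.615)
pH = 0.21112488, rounded to 4 dp:

0.2111


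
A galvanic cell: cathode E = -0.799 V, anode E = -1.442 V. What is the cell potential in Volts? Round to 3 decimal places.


Standard cell potential: E_cell = E_cathode - E_anode.
E_cell = -0.799 - (-1.442)
E_cell = 0.643 V, rounded to 3 dp:

0.643 V


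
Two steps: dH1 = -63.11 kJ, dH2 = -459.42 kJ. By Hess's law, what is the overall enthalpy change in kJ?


Hess's law: enthalpy is a state function, so add the step enthalpies.
dH_total = dH1 + dH2 = -63.11 + (-459.42)
dH_total = -522.53 kJ:

-522.53 kJ


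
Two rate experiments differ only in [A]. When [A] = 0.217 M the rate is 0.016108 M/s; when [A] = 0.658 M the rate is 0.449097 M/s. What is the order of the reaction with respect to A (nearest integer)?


Rate is proportional to [A]^n, so rate2/rate1 = ([A]2/[A]1)^n. Take logs to solve for n.
rate2/rate1 = 0.449097 / 0.016108 = 27.8804
[A]2/[A]1 = 0.658 / 0.217 = 3.0323
n = ln(27.8804) / ln(3.0323) = 3.0
Nearest integer order:

3


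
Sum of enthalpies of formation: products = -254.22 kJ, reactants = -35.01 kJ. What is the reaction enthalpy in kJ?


dH_rxn = sum(dH_f products) - sum(dH_f reactants)
dH_rxn = -254.22 - (-35.01)
dH_rxn = -219.21 kJ:

-219.21 kJ


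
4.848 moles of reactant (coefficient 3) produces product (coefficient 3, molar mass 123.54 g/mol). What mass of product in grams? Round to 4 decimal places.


Use the coefficient ratio to convert reactant moles to product moles, then multiply by the product's molar mass.
moles_P = moles_R * (coeff_P / coeff_R) = 4.848 * (3/3) = 4.848
mass_P = moles_P * M_P = 4.848 * 123.54
mass_P = 598.92192 g, rounded to 4 dp:

598.9219 g


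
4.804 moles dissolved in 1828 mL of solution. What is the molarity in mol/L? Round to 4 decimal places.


Convert volume to liters: V_L = V_mL / 1000.
V_L = 1828 / 1000 = 1.828 L
M = n / V_L = 4.804 / 1.828
M = 2.62800875 mol/L, rounded to 4 dp:

2.6280 mol/L


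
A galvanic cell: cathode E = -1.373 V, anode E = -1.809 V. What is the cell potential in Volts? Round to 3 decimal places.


Standard cell potential: E_cell = E_cathode - E_anode.
E_cell = -1.373 - (-1.809)
E_cell = 0.436 V, rounded to 3 dp:

0.436 V


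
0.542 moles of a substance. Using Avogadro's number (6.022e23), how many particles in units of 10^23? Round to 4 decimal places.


N = n * NA, then divide by 1e23 for the requested units.
N / 1e23 = n * 6.022
N / 1e23 = 0.542 * 6.022
N / 1e23 = 3.263924, rounded to 4 dp:

3.2639


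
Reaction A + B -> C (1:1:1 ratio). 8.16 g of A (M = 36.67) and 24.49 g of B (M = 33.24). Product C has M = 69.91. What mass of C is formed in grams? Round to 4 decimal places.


Find moles of each reactant; the smaller value is the limiting reagent in a 1:1:1 reaction, so moles_C equals moles of the limiter.
n_A = mass_A / M_A = 8.16 / 36.67 = 0.222525 mol
n_B = mass_B / M_B = 24.49 / 33.24 = 0.736763 mol
Limiting reagent: A (smaller), n_limiting = 0.222525 mol
mass_C = n_limiting * M_C = 0.222525 * 69.91
mass_C = 15.55672275 g, rounded to 4 dp:

15.5567 g


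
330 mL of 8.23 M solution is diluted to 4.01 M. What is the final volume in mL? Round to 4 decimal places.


Dilution: M1*V1 = M2*V2, solve for V2.
V2 = M1*V1 / M2
V2 = 8.23 * 330 / 4.01
V2 = 2715.9 / 4.01
V2 = 677.28179551 mL, rounded to 4 dp:

677.2818 mL


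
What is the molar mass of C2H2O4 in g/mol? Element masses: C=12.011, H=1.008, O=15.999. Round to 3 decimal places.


M = sum(count * atomic_mass) over atoms.
M = 2*12.011 + 2*1.008 + 4*15.999
M = 24.022 + 2.016 + 63.996
M = 90.034 g/mol, rounded to 3 dp:

90.034 g/mol


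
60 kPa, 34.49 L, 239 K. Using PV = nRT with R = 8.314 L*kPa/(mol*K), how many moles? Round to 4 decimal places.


PV = nRT, solve for n = PV / (RT).
PV = 60 * 34.49 = 2069.4
RT = 8.314 * 239 = 1987.046
n = 2069.4 / 1987.046
n = 1.04144544 mol, rounded to 4 dp:

1.0414 mol


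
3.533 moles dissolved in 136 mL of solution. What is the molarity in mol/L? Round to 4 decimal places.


Convert volume to liters: V_L = V_mL / 1000.
V_L = 136 / 1000 = 0.136 L
M = n / V_L = 3.533 / 0.136
M = 25.97794118 mol/L, rounded to 4 dp:

25.9779 mol/L


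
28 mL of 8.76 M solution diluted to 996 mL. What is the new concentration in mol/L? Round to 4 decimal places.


Dilution: M1*V1 = M2*V2, solve for M2.
M2 = M1*V1 / V2
M2 = 8.76 * 28 / 996
M2 = 245.28 / 996
M2 = 0.24626506 mol/L, rounded to 4 dp:

0.2463 mol/L


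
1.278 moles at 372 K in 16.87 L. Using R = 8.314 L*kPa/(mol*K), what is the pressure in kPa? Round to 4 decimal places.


PV = nRT, solve for P = nRT / V.
nRT = 1.278 * 8.314 * 372 = 3952.6086
P = 3952.6086 / 16.87
P = 234.29807943 kPa, rounded to 4 dp:

234.2981 kPa


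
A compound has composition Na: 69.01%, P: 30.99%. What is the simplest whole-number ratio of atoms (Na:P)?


Assume 100 g of compound, divide each mass% by atomic mass to get moles, then normalize by the smallest to get a raw atom ratio.
Moles per 100 g: Na: 69.01/22.99 = 3.0017, P: 30.99/30.974 = 1.0005
Raw ratio (divide by min = 1.0005): Na: 3.0, P: 1.0
Multiply by 1 to clear fractions: Na: 3.0 ~= 3, P: 1.0 ~= 1
Reduce by GCD to get the simplest whole-number ratio:

3:1


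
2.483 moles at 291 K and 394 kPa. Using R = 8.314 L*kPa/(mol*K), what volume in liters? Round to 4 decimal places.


PV = nRT, solve for V = nRT / P.
nRT = 2.483 * 8.314 * 291 = 6007.3056
V = 6007.3056 / 394
V = 15.24696853 L, rounded to 4 dp:

15.2470 L


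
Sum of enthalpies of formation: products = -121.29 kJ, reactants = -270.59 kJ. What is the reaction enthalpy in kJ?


dH_rxn = sum(dH_f products) - sum(dH_f reactants)
dH_rxn = -121.29 - (-270.59)
dH_rxn = 149.3 kJ:

149.30 kJ


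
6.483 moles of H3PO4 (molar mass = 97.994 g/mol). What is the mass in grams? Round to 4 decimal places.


mass = n * M
mass = 6.483 * 97.994
mass = 635.295102 g, rounded to 4 dp:

635.2951 g


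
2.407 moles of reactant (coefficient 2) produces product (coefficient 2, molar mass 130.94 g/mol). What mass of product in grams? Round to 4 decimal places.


Use the coefficient ratio to convert reactant moles to product moles, then multiply by the product's molar mass.
moles_P = moles_R * (coeff_P / coeff_R) = 2.407 * (2/2) = 2.407
mass_P = moles_P * M_P = 2.407 * 130.94
mass_P = 315.17258 g, rounded to 4 dp:

315.1726 g


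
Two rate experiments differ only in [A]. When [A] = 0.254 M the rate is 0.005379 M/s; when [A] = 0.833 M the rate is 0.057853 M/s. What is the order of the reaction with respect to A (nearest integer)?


Rate is proportional to [A]^n, so rate2/rate1 = ([A]2/[A]1)^n. Take logs to solve for n.
rate2/rate1 = 0.057853 / 0.005379 = 10.7553
[A]2/[A]1 = 0.833 / 0.254 = 3.2795
n = ln(10.7553) / ln(3.2795) = 2.0
Nearest integer order:

2


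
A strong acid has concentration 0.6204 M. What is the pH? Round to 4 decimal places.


A strong acid dissociates completely, so [H+] equals the given concentration.
pH = -log10([H+]) = -log10(0.6204)
pH = 0.20732821, rounded to 4 dp:

0.2073


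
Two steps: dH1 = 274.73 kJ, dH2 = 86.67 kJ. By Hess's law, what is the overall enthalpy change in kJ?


Hess's law: enthalpy is a state function, so add the step enthalpies.
dH_total = dH1 + dH2 = 274.73 + (86.67)
dH_total = 361.4 kJ:

361.40 kJ


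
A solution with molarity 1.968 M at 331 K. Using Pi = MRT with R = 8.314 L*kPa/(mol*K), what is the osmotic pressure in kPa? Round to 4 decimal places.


Osmotic pressure (van't Hoff): Pi = M*R*T.
RT = 8.314 * 331 = 2751.934
Pi = 1.968 * 2751.934
Pi = 5415.806112 kPa, rounded to 4 dp:

5415.8061 kPa


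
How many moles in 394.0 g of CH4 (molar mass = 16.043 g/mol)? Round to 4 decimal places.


n = mass / M
n = 394.0 / 16.043
n = 24.55899769 mol, rounded to 4 dp:

24.5590 mol


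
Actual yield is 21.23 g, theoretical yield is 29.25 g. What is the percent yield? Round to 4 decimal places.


% yield = 100 * actual / theoretical
% yield = 100 * 21.23 / 29.25
% yield = 72.58119658 %, rounded to 4 dp:

72.5812 %


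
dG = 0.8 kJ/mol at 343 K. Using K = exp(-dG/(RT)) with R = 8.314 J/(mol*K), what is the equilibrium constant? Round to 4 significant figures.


dG is in kJ/mol; multiply by 1000 to match R in J/(mol*K).
RT = 8.314 * 343 = 2851.702 J/mol
exponent = -dG*1000 / (RT) = -(0.8*1000) / 2851.702 = -0.28053422
K = exp(-0.28053422)
K = 0.75538009, rounded to 4 significant figures:

0.7554


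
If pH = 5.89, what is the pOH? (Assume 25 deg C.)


At 25 deg C, pH + pOH = 14.
pOH = 14 - pH = 14 - 5.89
pOH = 8.11:

8.11


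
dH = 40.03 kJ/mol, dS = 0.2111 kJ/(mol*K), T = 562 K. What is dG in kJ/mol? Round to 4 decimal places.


Gibbs: dG = dH - T*dS (consistent units, dS already in kJ/(mol*K)).
T*dS = 562 * 0.2111 = 118.6382
dG = 40.03 - (118.6382)
dG = -78.6082 kJ/mol, rounded to 4 dp:

-78.6082 kJ/mol


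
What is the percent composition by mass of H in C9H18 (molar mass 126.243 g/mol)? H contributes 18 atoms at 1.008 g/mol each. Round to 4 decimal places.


pct = 100 * (n_elem * M_elem) / M_total
mass_contribution = 18 * 1.008 = 18.144 g/mol
pct = 100 * 18.144 / 126.243
pct = 14.37228203 %, rounded to 4 dp:

14.3723 %


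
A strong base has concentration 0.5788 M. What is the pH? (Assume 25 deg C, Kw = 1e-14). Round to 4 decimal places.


A strong base dissociates completely, so [OH-] equals the given concentration.
pOH = -log10([OH-]) = -log10(0.5788) = 0.237471
pH = 14 - pOH = 14 - 0.237471
pH = 13.762529, rounded to 4 dp:

13.7625


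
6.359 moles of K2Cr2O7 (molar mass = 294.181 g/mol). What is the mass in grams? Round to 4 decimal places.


mass = n * M
mass = 6.359 * 294.181
mass = 1870.696979 g, rounded to 4 dp:

1870.6970 g


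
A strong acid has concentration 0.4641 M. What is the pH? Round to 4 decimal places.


A strong acid dissociates completely, so [H+] equals the given concentration.
pH = -log10([H+]) = -log10(0.4641)
pH = 0.33338843, rounded to 4 dp:

0.3334


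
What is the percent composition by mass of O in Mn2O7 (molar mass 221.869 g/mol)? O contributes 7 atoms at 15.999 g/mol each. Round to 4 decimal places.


pct = 100 * (n_elem * M_elem) / M_total
mass_contribution = 7 * 15.999 = 111.993 g/mol
pct = 100 * 111.993 / 221.869
pct = 50.47708332 %, rounded to 4 dp:

50.4771 %


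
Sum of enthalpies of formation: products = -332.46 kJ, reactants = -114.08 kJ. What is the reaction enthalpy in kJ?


dH_rxn = sum(dH_f products) - sum(dH_f reactants)
dH_rxn = -332.46 - (-114.08)
dH_rxn = -218.38 kJ:

-218.38 kJ


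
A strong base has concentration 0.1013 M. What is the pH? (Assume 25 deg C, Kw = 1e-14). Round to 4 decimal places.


A strong base dissociates completely, so [OH-] equals the given concentration.
pOH = -log10([OH-]) = -log10(0.1013) = 0.994391
pH = 14 - pOH = 14 - 0.994391
pH = 13.005609, rounded to 4 dp:

13.0056


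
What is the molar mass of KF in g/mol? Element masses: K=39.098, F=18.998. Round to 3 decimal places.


M = sum(count * atomic_mass) over atoms.
M = 1*39.098 + 1*18.998
M = 39.098 + 18.998
M = 58.096 g/mol, rounded to 3 dp:

58.096 g/mol


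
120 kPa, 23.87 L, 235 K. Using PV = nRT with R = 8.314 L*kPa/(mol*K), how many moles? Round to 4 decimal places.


PV = nRT, solve for n = PV / (RT).
PV = 120 * 23.87 = 2864.4
RT = 8.314 * 235 = 1953.79
n = 2864.4 / 1953.79
n = 1.46607363 mol, rounded to 4 dp:

1.4661 mol


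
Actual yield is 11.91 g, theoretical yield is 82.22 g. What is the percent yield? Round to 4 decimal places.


% yield = 100 * actual / theoretical
% yield = 100 * 11.91 / 82.22
% yield = 14.48552664 %, rounded to 4 dp:

14.4855 %


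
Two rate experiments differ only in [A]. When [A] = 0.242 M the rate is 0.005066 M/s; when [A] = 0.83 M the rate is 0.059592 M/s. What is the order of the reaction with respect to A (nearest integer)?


Rate is proportional to [A]^n, so rate2/rate1 = ([A]2/[A]1)^n. Take logs to solve for n.
rate2/rate1 = 0.059592 / 0.005066 = 11.7631
[A]2/[A]1 = 0.83 / 0.242 = 3.4298
n = ln(11.7631) / ln(3.4298) = 2.0
Nearest integer order:

2


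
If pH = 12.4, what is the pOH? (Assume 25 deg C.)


At 25 deg C, pH + pOH = 14.
pOH = 14 - pH = 14 - 12.4
pOH = 1.6:

1.60


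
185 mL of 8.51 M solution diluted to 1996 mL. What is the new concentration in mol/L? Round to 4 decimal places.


Dilution: M1*V1 = M2*V2, solve for M2.
M2 = M1*V1 / V2
M2 = 8.51 * 185 / 1996
M2 = 1574.35 / 1996
M2 = 0.78875251 mol/L, rounded to 4 dp:

0.7888 mol/L


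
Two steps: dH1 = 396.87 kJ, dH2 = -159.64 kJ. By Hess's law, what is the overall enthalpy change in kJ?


Hess's law: enthalpy is a state function, so add the step enthalpies.
dH_total = dH1 + dH2 = 396.87 + (-159.64)
dH_total = 237.23 kJ:

237.23 kJ


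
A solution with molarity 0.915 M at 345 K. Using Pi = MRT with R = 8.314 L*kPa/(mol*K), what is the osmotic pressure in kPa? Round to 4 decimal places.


Osmotic pressure (van't Hoff): Pi = M*R*T.
RT = 8.314 * 345 = 2868.33
Pi = 0.915 * 2868.33
Pi = 2624.52195 kPa, rounded to 4 dp:

2624.5220 kPa


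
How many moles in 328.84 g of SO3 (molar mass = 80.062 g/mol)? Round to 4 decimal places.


n = mass / M
n = 328.84 / 80.062
n = 4.10731683 mol, rounded to 4 dp:

4.1073 mol


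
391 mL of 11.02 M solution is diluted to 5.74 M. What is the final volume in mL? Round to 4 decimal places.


Dilution: M1*V1 = M2*V2, solve for V2.
V2 = M1*V1 / M2
V2 = 11.02 * 391 / 5.74
V2 = 4308.82 / 5.74
V2 = 750.66550523 mL, rounded to 4 dp:

750.6655 mL


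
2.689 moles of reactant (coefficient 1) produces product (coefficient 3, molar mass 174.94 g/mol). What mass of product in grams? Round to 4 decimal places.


Use the coefficient ratio to convert reactant moles to product moles, then multiply by the product's molar mass.
moles_P = moles_R * (coeff_P / coeff_R) = 2.689 * (3/1) = 8.067
mass_P = moles_P * M_P = 8.067 * 174.94
mass_P = 1411.24098 g, rounded to 4 dp:

1411.2410 g


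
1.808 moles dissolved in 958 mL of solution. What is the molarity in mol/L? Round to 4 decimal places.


Convert volume to liters: V_L = V_mL / 1000.
V_L = 958 / 1000 = 0.958 L
M = n / V_L = 1.808 / 0.958
M = 1.88726514 mol/L, rounded to 4 dp:

1.8873 mol/L


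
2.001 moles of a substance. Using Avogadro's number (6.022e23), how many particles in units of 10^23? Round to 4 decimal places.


N = n * NA, then divide by 1e23 for the requested units.
N / 1e23 = n * 6.022
N / 1e23 = 2.001 * 6.022
N / 1e23 = 12.050022, rounded to 4 dp:

12.0500


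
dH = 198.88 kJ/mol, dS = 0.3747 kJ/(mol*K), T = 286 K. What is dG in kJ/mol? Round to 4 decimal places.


Gibbs: dG = dH - T*dS (consistent units, dS already in kJ/(mol*K)).
T*dS = 286 * 0.3747 = 107.1642
dG = 198.88 - (107.1642)
dG = 91.7158 kJ/mol, rounded to 4 dp:

91.7158 kJ/mol


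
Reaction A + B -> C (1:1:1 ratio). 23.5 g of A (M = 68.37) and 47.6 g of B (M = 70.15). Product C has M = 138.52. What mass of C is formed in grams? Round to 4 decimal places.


Find moles of each reactant; the smaller value is the limiting reagent in a 1:1:1 reaction, so moles_C equals moles of the limiter.
n_A = mass_A / M_A = 23.5 / 68.37 = 0.343718 mol
n_B = mass_B / M_B = 47.6 / 70.15 = 0.678546 mol
Limiting reagent: A (smaller), n_limiting = 0.343718 mol
mass_C = n_limiting * M_C = 0.343718 * 138.52
mass_C = 47.61181736 g, rounded to 4 dp:

47.6118 g


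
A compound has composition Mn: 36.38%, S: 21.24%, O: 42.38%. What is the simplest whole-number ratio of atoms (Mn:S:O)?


Assume 100 g of compound, divide each mass% by atomic mass to get moles, then normalize by the smallest to get a raw atom ratio.
Moles per 100 g: Mn: 36.38/54.938 = 0.6622, S: 21.24/32.065 = 0.6624, O: 42.38/15.999 = 2.6489
Raw ratio (divide by min = 0.6622): Mn: 1.0, S: 1.0, O: 4.0
Multiply by 1 to clear fractions: Mn: 1.0 ~= 1, S: 1.0 ~= 1, O: 4.0 ~= 4
Reduce by GCD to get the simplest whole-number ratio:

1:1:4


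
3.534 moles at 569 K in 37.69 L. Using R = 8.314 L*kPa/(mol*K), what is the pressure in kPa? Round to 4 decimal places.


PV = nRT, solve for P = nRT / V.
nRT = 3.534 * 8.314 * 569 = 16718.1736
P = 16718.1736 / 37.69
P = 443.5705386 kPa, rounded to 4 dp:

443.5705 kPa
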